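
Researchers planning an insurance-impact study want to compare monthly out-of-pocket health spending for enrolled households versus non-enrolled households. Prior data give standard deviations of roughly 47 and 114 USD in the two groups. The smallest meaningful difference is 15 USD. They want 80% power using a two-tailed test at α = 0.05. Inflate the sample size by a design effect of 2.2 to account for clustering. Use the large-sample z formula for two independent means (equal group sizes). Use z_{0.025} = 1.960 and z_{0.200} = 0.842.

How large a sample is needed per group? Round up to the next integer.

n = (z_{α/2} + z_β)² · (σ₁² + σ₂²) / δ²
  = (1.960 + 0.842)² · (47² + 114² = 15205) / 15²
  = 7.8512 · 15205 / 225
  = 530.57
Design effect: 2.2 × 530.57 = 1167.25.
Round up → n = 1168 per group.

n = 1168 per group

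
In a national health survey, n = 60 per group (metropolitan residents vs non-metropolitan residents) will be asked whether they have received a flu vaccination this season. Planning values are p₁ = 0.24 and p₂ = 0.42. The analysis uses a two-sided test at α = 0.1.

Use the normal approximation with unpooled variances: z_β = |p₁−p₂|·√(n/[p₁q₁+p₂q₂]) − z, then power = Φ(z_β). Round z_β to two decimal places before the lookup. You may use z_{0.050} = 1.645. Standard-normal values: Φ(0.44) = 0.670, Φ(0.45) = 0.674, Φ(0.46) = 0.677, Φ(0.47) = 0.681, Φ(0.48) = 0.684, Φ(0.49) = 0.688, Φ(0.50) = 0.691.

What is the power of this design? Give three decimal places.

Power ≈ 0.688

z_β = |p₁−p₂|·√(n/[p₁q₁+p₂q₂]) − z_{α/2}
    = 0.18 · √(60/0.4260) − 1.645
    = 0.18 · 11.8678 − 1.645
    = 2.1362 − 1.645 = 0.4912 → 0.49
Power = Φ(0.49) = 0.688.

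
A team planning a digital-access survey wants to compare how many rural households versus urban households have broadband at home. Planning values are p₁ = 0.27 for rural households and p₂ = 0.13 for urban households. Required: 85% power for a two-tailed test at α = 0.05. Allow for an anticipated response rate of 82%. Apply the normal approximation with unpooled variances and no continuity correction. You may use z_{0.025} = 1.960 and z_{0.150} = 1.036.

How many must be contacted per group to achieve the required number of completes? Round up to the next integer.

n = (z_{α/2} + z_β)² · [p₁(1−p₁) + p₂(1−p₂)] / (p₁ − p₂)²
  = (1.960 + 1.036)² · (0.27·0.73 + 0.13·0.87) / (0.14)²
  = (2.996)² · (0.1971 + 0.1131) / 0.0196
  = 8.9760 · 0.3102 / 0.0196
  = 142.06
Adjust for 82% response: 142.06 / 0.82 = 173.24.
Round up → n = 174 per group.

n = 174 per group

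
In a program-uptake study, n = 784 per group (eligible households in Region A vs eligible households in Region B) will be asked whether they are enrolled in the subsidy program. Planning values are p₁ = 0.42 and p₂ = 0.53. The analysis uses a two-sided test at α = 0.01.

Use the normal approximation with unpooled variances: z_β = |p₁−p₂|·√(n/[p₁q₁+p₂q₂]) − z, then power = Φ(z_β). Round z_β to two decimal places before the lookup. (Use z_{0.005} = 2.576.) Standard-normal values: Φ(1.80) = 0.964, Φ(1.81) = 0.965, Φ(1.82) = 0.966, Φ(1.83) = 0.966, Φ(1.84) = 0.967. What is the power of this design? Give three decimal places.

Power ≈ 0.965

z_β = |p₁−p₂|·√(n/[p₁q₁+p₂q₂]) − z_{α/2}
    = 0.11 · √(784/0.4927) − 2.576
    = 0.11 · 39.8902 − 2.576
    = 4.3879 − 2.576 = 1.8119 → 1.81
Power = Φ(1.81) = 0.965.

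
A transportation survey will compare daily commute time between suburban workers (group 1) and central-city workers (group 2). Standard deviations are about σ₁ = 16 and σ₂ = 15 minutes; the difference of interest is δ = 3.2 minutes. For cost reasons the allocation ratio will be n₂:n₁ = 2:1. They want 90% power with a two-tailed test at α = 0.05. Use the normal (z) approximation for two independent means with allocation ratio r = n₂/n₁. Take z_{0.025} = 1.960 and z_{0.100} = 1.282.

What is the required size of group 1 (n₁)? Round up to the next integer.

n₁ = (z_{α/2} + z_β)² · (σ₁² + σ₂²/r) / δ²
   = (1.960 + 1.282)² · (16² + 15²/2) / 3.2²
   = 10.5106 · (256 + 112.5) / 10.24
   = 10.5106 · 368.5 / 10.24
   = 378.24
Round up → n₁ = 379; n₂ = r·n₁ = 2 × 379 = 758.

n₁ = 379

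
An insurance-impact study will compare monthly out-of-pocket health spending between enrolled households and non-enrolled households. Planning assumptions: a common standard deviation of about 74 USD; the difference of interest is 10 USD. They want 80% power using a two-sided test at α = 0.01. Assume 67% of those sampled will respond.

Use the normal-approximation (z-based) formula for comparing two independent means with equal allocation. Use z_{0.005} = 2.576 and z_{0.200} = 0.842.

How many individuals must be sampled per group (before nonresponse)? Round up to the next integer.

n = 1910 per group

n = (z_{α/2} + z_β)² · (σ₁² + σ₂²) / δ²
  = (2.576 + 0.842)² · (2·74² = 10952) / 10²
  = 11.6827 · 10952 / 100
  = 1279.49
Adjust for 67% response: 1279.49 / 0.67 = 1909.69.
Round up → n = 1910 per group.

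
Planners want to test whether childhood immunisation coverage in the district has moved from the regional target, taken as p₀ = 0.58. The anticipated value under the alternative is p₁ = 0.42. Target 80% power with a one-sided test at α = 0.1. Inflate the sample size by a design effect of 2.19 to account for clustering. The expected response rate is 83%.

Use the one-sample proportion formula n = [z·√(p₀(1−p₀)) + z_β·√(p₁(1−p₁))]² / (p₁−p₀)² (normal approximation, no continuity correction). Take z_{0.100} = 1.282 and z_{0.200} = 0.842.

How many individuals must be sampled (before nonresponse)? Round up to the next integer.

n = 114

n = [z_α·√(p₀q₀) + z_β·√(p₁q₁)]² / (p₁ − p₀)²
  = [1.282·√(0.58·0.42) + 0.842·√(0.42·0.58)]² / (-0.16)²
  = [1.282·0.4936 + 0.842·0.4936]² / 0.0256
  = [1.0483]² / 0.0256
  = 42.93
Design effect: 2.19 × 42.93 = 94.01.
Adjust for 83% response: 94.01 / 0.83 = 113.27.
Round up → n = 114.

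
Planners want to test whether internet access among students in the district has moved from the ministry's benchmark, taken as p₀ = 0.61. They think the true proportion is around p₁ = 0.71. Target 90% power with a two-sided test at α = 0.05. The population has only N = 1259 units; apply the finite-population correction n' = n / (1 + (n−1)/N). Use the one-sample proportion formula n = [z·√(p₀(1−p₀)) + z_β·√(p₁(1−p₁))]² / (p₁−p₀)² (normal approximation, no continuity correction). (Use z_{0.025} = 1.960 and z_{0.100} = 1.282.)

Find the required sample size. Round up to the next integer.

n = 200

n = [z_{α/2}·√(p₀q₀) + z_β·√(p₁q₁)]² / (p₁ − p₀)²
  = [1.960·√(0.61·0.39) + 1.282·√(0.71·0.29)]² / (0.10)²
  = [1.960·0.4877 + 1.282·0.4538]² / 0.0100
  = [1.5377]² / 0.0100
  = 236.46
Finite-population correction (N = 1259): 236.46 / (1 + (236.46 − 1)/1259) = 199.20.
Round up → n = 200.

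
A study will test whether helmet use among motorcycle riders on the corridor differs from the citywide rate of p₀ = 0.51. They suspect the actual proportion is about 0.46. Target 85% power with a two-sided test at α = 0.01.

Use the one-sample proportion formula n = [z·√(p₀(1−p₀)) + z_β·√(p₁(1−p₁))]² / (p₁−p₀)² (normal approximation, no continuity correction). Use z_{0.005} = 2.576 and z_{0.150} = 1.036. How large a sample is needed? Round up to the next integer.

n = [z_{α/2}·√(p₀q₀) + z_β·√(p₁q₁)]² / (p₁ − p₀)²
  = [2.576·√(0.51·0.49) + 1.036·√(0.46·0.54)]² / (-0.05)²
  = [2.576·0.4999 + 1.036·0.4984]² / 0.0025
  = [1.8041]² / 0.0025
  = 1301.88
Round up → n = 1302.

n = 1302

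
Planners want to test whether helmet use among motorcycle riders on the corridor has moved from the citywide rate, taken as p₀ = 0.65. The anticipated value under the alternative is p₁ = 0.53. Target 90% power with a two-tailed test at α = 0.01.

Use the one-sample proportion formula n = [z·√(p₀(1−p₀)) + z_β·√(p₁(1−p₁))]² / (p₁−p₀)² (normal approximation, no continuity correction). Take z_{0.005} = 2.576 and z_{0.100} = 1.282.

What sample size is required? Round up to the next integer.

n = [z_{α/2}·√(p₀q₀) + z_β·√(p₁q₁)]² / (p₁ − p₀)²
  = [2.576·√(0.65·0.35) + 1.282·√(0.53·0.47)]² / (-0.12)²
  = [2.576·0.4770 + 1.282·0.4991]² / 0.0144
  = [1.8685]² / 0.0144
  = 242.46
Round up → n = 243.

n = 243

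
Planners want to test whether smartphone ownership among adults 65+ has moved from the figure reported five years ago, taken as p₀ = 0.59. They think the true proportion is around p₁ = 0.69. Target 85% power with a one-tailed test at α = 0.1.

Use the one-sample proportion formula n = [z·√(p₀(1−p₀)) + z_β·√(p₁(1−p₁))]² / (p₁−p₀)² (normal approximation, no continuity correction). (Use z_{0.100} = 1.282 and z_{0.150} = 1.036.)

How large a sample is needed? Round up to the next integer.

n = 124

n = [z_α·√(p₀q₀) + z_β·√(p₁q₁)]² / (p₁ − p₀)²
  = [1.282·√(0.59·0.41) + 1.036·√(0.69·0.31)]² / (0.10)²
  = [1.282·0.4918 + 1.036·0.4625]² / 0.0100
  = [1.1097]² / 0.0100
  = 123.14
Round up → n = 124.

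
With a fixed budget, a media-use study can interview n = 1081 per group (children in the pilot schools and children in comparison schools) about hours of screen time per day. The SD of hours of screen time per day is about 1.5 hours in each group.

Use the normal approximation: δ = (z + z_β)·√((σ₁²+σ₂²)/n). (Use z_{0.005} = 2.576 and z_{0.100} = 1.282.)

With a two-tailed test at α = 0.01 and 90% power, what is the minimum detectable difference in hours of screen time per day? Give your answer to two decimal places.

δ = (z_{α/2} + z_β) · √((σ₁²+σ₂²)/n)
  = (2.576 + 1.282) · √(4.5/1081)
  = 3.858 · √0.00416
  = 3.858 · 0.0645
  = 0.2489

Minimum detectable difference ≈ 0.25 hours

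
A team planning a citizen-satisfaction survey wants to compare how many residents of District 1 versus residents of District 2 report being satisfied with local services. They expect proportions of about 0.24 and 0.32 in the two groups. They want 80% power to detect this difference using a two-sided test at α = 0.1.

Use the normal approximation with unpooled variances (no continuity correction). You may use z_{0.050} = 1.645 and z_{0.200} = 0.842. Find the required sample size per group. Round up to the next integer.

n = (z_{α/2} + z_β)² · [p₁(1−p₁) + p₂(1−p₂)] / (p₁ − p₂)²
  = (1.645 + 0.842)² · (0.24·0.76 + 0.32·0.68) / (-0.08)²
  = (2.487)² · (0.1824 + 0.2176) / 0.0064
  = 6.1852 · 0.4000 / 0.0064
  = 386.57
Round up → n = 387 per group.

n = 387 per group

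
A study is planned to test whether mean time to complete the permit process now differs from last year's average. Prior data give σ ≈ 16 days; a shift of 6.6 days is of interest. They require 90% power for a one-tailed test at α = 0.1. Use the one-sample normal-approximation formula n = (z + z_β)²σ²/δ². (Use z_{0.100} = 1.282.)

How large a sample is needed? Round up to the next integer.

n = 39

n = (z_α + z_β)² · σ² / δ²
  = (1.282 + 1.282)² · 16² / 6.6²
  = 6.5741 · 256 / 43.56
  = 38.64
Round up → n = 39.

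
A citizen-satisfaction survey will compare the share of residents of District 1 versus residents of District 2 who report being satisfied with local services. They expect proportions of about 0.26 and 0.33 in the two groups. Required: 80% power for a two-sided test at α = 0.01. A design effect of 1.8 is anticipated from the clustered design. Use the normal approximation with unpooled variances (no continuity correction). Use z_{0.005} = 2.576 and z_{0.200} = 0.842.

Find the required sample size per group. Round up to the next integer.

n = 1775 per group

n = (z_{α/2} + z_β)² · [p₁(1−p₁) + p₂(1−p₂)] / (p₁ − p₂)²
  = (2.576 + 0.842)² · (0.26·0.74 + 0.33·0.67) / (-0.07)²
  = (3.418)² · (0.1924 + 0.2211) / 0.0049
  = 11.6827 · 0.4135 / 0.0049
  = 985.88
Design effect: 1.8 × 985.88 = 1774.58.
Round up → n = 1775 per group.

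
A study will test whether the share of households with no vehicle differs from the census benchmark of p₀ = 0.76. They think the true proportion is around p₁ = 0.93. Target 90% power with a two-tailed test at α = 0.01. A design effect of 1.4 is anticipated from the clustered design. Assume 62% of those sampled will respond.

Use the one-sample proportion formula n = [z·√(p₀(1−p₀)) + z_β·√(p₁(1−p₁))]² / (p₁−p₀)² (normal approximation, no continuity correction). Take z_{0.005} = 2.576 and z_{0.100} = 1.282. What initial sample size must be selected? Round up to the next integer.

n = 160

n = [z_{α/2}·√(p₀q₀) + z_β·√(p₁q₁)]² / (p₁ − p₀)²
  = [2.576·√(0.76·0.24) + 1.282·√(0.93·0.07)]² / (0.17)²
  = [2.576·0.4271 + 1.282·0.2551]² / 0.0289
  = [1.4273]² / 0.0289
  = 70.49
Design effect: 1.4 × 70.49 = 98.68.
Adjust for 62% response: 98.68 / 0.62 = 159.16.
Round up → n = 160.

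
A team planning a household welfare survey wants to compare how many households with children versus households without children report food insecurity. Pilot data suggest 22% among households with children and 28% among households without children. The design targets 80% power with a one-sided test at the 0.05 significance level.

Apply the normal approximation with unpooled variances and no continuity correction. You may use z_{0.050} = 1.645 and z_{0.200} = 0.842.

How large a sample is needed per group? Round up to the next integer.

n = (z_α + z_β)² · [p₁(1−p₁) + p₂(1−p₂)] / (p₁ − p₂)²
  = (1.645 + 0.842)² · (0.22·0.78 + 0.28·0.72) / (-0.06)²
  = (2.487)² · (0.1716 + 0.2016) / 0.0036
  = 6.1852 · 0.3732 / 0.0036
  = 641.20
Round up → n = 642 per group.

n = 642 per group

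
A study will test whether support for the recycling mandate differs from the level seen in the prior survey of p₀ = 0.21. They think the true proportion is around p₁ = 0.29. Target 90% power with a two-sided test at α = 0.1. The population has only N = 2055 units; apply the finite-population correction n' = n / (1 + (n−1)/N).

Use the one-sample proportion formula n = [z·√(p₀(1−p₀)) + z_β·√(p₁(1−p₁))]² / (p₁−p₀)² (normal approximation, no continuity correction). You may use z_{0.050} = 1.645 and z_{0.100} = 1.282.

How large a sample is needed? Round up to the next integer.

n = 219

n = [z_{α/2}·√(p₀q₀) + z_β·√(p₁q₁)]² / (p₁ − p₀)²
  = [1.645·√(0.21·0.79) + 1.282·√(0.29·0.71)]² / (0.08)²
  = [1.645·0.4073 + 1.282·0.4538]² / 0.0064
  = [1.2517]² / 0.0064
  = 244.82
Finite-population correction (N = 2055): 244.82 / (1 + (244.82 − 1)/2055) = 218.86.
Round up → n = 219.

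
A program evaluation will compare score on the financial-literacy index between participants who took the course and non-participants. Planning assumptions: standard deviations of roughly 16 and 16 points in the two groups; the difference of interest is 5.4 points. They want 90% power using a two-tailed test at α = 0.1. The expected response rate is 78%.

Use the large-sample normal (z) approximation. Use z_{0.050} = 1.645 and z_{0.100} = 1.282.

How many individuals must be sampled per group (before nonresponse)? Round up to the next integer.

n = (z_{α/2} + z_β)² · (σ₁² + σ₂²) / δ²
  = (1.645 + 1.282)² · (16² + 16² = 512) / 5.4²
  = 8.5673 · 512 / 29.16
  = 150.43
Adjust for 78% response: 150.43 / 0.78 = 192.86.
Round up → n = 193 per group.

n = 193 per group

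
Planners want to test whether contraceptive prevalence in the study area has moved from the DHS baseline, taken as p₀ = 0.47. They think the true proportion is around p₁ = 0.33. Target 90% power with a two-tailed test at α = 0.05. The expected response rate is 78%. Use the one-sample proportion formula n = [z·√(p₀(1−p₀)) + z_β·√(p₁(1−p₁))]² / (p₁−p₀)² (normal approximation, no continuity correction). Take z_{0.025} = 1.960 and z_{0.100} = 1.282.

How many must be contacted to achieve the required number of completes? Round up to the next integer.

n = 164

n = [z_{α/2}·√(p₀q₀) + z_β·√(p₁q₁)]² / (p₁ − p₀)²
  = [1.960·√(0.47·0.53) + 1.282·√(0.33·0.67)]² / (-0.14)²
  = [1.960·0.4991 + 1.282·0.4702]² / 0.0196
  = [1.5810]² / 0.0196
  = 127.54
Adjust for 78% response: 127.54 / 0.78 = 163.51.
Round up → n = 164.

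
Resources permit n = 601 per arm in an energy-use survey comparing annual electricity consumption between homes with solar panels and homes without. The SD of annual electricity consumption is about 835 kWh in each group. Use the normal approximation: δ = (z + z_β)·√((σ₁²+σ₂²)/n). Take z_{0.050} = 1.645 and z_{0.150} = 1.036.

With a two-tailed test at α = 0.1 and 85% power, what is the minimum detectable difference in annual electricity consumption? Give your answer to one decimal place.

δ = (z_{α/2} + z_β) · √((σ₁²+σ₂²)/n)
  = (1.645 + 1.036) · √(1394450/601)
  = 2.681 · √2320.2
  = 2.681 · 48.1686
  = 129.1401

Minimum detectable difference ≈ 129.1 kWh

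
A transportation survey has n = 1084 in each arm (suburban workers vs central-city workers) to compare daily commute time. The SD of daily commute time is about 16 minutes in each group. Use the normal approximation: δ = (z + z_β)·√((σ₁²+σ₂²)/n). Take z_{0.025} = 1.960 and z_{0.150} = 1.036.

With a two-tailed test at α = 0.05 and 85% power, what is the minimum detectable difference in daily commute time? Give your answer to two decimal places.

δ = (z_{α/2} + z_β) · √((σ₁²+σ₂²)/n)
  = (1.960 + 1.036) · √(512/1084)
  = 2.996 · √0.47232
  = 2.996 · 0.6873
  = 2.0590

Minimum detectable difference ≈ 2.06 minutes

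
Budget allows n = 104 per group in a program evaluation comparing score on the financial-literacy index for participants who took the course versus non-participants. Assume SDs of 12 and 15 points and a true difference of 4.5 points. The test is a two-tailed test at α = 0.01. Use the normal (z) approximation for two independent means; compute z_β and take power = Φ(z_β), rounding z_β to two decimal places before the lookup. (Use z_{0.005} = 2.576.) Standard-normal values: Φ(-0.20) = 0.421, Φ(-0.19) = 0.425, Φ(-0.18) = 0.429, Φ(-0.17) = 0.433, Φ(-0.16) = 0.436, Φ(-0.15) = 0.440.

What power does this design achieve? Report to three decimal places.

Power ≈ 0.425

z_β = δ·√(n/(σ₁²+σ₂²)) − z_{α/2}
    = 4.5 · √(104/369) − 2.576
    = 4.5 · 0.53089 − 2.576
    = 2.3890 − 2.576 = -0.1870 → -0.19
Power = Φ(-0.19) = 0.425.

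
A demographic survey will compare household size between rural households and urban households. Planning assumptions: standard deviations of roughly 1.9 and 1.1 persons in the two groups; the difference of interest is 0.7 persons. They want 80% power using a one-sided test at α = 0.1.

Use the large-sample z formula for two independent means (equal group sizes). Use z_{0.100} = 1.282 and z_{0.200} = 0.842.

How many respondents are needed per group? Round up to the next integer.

n = 45 per group

n = (z_α + z_β)² · (σ₁² + σ₂²) / δ²
  = (1.282 + 0.842)² · (1.9² + 1.1² = 4.82) / 0.7²
  = 4.5114 · 4.82 / 0.49
  = 44.38
Round up → n = 45 per group.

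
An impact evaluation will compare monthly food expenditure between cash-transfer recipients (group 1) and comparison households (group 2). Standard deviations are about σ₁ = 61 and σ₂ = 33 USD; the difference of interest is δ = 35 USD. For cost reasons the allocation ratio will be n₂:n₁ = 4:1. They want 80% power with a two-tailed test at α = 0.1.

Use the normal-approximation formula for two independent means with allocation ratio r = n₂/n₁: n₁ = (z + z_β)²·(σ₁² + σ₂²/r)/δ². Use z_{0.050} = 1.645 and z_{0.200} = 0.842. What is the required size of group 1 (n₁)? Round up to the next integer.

n₁ = (z_{α/2} + z_β)² · (σ₁² + σ₂²/r) / δ²
   = (1.645 + 0.842)² · (61² + 33²/4) / 35²
   = 6.1852 · (3721 + 272.25) / 1225
   = 6.1852 · 3993.2 / 1225
   = 20.16
Round up → n₁ = 21; n₂ = r·n₁ = 4 × 21 = 84.

n₁ = 21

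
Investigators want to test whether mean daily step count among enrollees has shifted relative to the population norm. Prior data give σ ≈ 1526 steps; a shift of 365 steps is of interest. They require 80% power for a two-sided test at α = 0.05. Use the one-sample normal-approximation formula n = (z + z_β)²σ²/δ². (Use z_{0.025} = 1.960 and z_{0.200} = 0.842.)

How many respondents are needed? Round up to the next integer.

n = 138

n = (z_{α/2} + z_β)² · σ² / δ²
  = (1.960 + 0.842)² · 1526² / 365²
  = 7.8512 · 2328676 / 133225
  = 137.23
Round up → n = 138.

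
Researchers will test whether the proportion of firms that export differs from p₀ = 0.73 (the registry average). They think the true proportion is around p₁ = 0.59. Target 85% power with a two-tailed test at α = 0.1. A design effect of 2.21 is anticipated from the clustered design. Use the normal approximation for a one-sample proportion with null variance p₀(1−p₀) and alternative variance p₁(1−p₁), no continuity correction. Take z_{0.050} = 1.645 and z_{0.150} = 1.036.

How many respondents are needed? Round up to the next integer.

n = [z_{α/2}·√(p₀q₀) + z_β·√(p₁q₁)]² / (p₁ − p₀)²
  = [1.645·√(0.73·0.27) + 1.036·√(0.59·0.41)]² / (-0.14)²
  = [1.645·0.4440 + 1.036·0.4918]² / 0.0196
  = [1.2399]² / 0.0196
  = 78.43
Design effect: 2.21 × 78.43 = 173.33.
Round up → n = 174.

n = 174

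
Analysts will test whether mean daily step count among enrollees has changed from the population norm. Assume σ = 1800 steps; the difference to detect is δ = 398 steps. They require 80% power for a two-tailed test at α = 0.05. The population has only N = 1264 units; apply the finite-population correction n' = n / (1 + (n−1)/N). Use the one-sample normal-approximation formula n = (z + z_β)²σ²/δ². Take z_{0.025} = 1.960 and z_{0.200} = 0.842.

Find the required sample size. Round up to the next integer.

n = (z_{α/2} + z_β)² · σ² / δ²
  = (1.960 + 0.842)² · 1800² / 398²
  = 7.8512 · 3240000 / 158404
  = 160.59
Finite-population correction (N = 1264): 160.59 / (1 + (160.59 − 1)/1264) = 142.59.
Round up → n = 143.

n = 143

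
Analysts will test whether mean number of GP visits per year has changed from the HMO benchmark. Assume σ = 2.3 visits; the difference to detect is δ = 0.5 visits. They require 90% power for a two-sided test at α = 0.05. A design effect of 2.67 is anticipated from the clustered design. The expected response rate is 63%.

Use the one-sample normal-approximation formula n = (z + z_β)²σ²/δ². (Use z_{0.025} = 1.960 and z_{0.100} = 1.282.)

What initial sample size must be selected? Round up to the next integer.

n = (z_{α/2} + z_β)² · σ² / δ²
  = (1.960 + 1.282)² · 2.3² / 0.5²
  = 10.5106 · 5.29 / 0.25
  = 222.40
Design effect: 2.67 × 222.40 = 593.82.
Adjust for 63% response: 593.82 / 0.63 = 942.57.
Round up → n = 943.

n = 943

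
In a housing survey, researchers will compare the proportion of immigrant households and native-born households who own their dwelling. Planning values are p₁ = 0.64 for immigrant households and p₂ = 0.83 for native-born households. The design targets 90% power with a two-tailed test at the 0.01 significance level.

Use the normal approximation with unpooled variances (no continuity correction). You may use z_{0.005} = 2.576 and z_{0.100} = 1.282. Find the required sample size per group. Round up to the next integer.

n = 154 per group

n = (z_{α/2} + z_β)² · [p₁(1−p₁) + p₂(1−p₂)] / (p₁ − p₂)²
  = (2.576 + 1.282)² · (0.64·0.36 + 0.83·0.17) / (-0.19)²
  = (3.858)² · (0.2304 + 0.1411) / 0.0361
  = 14.8842 · 0.3715 / 0.0361
  = 153.17
Round up → n = 154 per group.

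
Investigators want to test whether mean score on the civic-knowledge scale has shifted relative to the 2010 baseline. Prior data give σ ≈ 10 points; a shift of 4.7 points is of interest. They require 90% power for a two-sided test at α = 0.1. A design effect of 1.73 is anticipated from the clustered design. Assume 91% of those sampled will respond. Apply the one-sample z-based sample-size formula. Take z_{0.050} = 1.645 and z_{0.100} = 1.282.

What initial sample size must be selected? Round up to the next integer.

n = 74

n = (z_{α/2} + z_β)² · σ² / δ²
  = (1.645 + 1.282)² · 10² / 4.7²
  = 8.5673 · 100 / 22.09
  = 38.78
Design effect: 1.73 × 38.78 = 67.10.
Adjust for 91% response: 67.10 / 0.91 = 73.73.
Round up → n = 74.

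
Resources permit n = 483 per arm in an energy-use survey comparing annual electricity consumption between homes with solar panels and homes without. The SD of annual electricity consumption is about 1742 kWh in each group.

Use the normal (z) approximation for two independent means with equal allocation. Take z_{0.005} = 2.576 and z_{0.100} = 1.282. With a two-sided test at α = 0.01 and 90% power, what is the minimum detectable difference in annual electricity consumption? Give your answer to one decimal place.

Minimum detectable difference ≈ 432.5 kWh

δ = (z_{α/2} + z_β) · √((σ₁²+σ₂²)/n)
  = (2.576 + 1.282) · √(6069128/483)
  = 3.858 · √12565.5
  = 3.858 · 112.0959
  = 432.4658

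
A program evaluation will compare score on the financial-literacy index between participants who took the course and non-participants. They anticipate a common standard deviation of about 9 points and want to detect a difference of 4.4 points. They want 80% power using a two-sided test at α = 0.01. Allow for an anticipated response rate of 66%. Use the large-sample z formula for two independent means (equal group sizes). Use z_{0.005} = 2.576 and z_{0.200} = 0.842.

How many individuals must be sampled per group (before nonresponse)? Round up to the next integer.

n = (z_{α/2} + z_β)² · (σ₁² + σ₂²) / δ²
  = (2.576 + 0.842)² · (2·9² = 162) / 4.4²
  = 11.6827 · 162 / 19.36
  = 97.76
Adjust for 66% response: 97.76 / 0.66 = 148.12.
Round up → n = 149 per group.

n = 149 per group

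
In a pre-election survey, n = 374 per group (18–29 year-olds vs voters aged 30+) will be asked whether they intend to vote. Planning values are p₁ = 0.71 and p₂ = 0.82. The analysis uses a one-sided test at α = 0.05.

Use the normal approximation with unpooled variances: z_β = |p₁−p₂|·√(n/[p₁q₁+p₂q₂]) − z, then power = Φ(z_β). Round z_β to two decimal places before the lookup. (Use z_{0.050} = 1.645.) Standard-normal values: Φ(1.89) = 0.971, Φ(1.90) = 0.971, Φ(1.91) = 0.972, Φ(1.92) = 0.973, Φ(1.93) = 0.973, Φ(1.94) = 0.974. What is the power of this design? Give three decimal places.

Power ≈ 0.973

z_β = |p₁−p₂|·√(n/[p₁q₁+p₂q₂]) − z_α
    = 0.11 · √(374/0.3535) − 1.645
    = 0.11 · 32.5268 − 1.645
    = 3.5779 − 1.645 = 1.9329 → 1.93
Power = Φ(1.93) = 0.973.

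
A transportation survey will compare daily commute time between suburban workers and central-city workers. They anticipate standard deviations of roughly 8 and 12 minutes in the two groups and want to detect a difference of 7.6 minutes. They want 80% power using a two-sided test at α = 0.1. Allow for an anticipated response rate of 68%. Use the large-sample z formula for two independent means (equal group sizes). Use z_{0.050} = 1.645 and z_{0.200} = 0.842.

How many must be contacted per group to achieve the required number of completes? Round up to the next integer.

n = (z_{α/2} + z_β)² · (σ₁² + σ₂²) / δ²
  = (1.645 + 0.842)² · (8² + 12² = 208) / 7.6²
  = 6.1852 · 208 / 57.76
  = 22.27
Adjust for 68% response: 22.27 / 0.68 = 32.76.
Round up → n = 33 per group.

n = 33 per group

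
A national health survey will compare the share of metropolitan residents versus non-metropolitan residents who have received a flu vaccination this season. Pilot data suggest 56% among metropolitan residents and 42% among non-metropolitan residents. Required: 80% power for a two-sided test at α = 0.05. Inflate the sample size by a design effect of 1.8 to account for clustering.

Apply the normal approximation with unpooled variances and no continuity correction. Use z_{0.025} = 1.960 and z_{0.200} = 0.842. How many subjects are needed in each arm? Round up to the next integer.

n = (z_{α/2} + z_β)² · [p₁(1−p₁) + p₂(1−p₂)] / (p₁ − p₂)²
  = (1.960 + 0.842)² · (0.56·0.44 + 0.42·0.58) / (0.14)²
  = (2.802)² · (0.2464 + 0.2436) / 0.0196
  = 7.8512 · 0.4900 / 0.0196
  = 196.28
Design effect: 1.8 × 196.28 = 353.30.
Round up → n = 354 per group.

n = 354 per group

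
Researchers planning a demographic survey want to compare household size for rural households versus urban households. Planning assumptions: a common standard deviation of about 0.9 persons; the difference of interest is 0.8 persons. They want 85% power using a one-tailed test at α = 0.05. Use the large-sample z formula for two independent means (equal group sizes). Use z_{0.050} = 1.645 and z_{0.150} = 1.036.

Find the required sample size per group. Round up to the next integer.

n = 19 per group

n = (z_α + z_β)² · (σ₁² + σ₂²) / δ²
  = (1.645 + 1.036)² · (2·0.9² = 1.62) / 0.8²
  = 7.1878 · 1.62 / 0.64
  = 18.19
Round up → n = 19 per group.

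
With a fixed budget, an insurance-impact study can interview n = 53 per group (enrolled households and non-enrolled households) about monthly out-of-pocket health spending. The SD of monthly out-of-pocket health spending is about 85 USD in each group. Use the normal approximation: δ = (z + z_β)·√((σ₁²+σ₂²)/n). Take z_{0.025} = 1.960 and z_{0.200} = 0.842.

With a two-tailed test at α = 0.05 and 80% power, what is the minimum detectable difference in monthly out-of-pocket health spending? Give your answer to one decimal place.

δ = (z_{α/2} + z_β) · √((σ₁²+σ₂²)/n)
  = (1.960 + 0.842) · √(14450/53)
  = 2.802 · √272.6415
  = 2.802 · 16.5119
  = 46.2662

Minimum detectable difference ≈ 46.3 USD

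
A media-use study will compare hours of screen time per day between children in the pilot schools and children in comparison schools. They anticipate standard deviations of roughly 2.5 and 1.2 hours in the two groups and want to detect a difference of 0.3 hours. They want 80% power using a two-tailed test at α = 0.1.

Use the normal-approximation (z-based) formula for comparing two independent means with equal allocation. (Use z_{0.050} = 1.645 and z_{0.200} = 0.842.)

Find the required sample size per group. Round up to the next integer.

n = 529 per group

n = (z_{α/2} + z_β)² · (σ₁² + σ₂²) / δ²
  = (1.645 + 0.842)² · (2.5² + 1.2² = 7.69) / 0.3²
  = 6.1852 · 7.69 / 0.09
  = 528.49
Round up → n = 529 per group.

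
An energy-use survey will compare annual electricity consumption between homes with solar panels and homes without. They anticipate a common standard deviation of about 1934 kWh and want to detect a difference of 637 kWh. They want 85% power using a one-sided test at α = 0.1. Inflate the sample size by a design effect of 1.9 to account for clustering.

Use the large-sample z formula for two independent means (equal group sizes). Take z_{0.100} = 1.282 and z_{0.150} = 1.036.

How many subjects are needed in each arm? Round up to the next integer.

n = 189 per group

n = (z_α + z_β)² · (σ₁² + σ₂²) / δ²
  = (1.282 + 1.036)² · (2·1934² = 7480712) / 637²
  = 5.3731 · 7480712 / 405769
  = 99.06
Design effect: 1.9 × 99.06 = 188.21.
Round up → n = 189 per group.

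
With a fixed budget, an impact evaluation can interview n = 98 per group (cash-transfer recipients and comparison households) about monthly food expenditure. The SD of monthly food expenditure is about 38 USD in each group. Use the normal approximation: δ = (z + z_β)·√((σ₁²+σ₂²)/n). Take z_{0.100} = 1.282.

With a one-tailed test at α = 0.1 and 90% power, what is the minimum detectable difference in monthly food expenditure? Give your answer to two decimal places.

Minimum detectable difference ≈ 13.92 USD

δ = (z_α + z_β) · √((σ₁²+σ₂²)/n)
  = (1.282 + 1.282) · √(2888/98)
  = 2.564 · √29.4694
  = 2.564 · 5.4286
  = 13.9189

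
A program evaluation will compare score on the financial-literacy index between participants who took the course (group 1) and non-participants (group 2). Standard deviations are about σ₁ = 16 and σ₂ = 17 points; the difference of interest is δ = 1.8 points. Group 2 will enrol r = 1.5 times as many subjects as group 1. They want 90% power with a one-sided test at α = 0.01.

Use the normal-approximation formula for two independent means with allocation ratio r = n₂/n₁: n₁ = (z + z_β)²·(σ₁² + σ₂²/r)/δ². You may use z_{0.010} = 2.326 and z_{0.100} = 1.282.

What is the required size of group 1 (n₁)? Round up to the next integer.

n₁ = 1803

n₁ = (z_α + z_β)² · (σ₁² + σ₂²/r) / δ²
   = (2.326 + 1.282)² · (16² + 17²/1.5) / 1.8²
   = 13.0177 · (256 + 192.6667) / 3.24
   = 13.0177 · 448.6667 / 3.24
   = 1802.65
Round up → n₁ = 1803; n₂ = r·n₁ = 1.5 × 1803 = 2705.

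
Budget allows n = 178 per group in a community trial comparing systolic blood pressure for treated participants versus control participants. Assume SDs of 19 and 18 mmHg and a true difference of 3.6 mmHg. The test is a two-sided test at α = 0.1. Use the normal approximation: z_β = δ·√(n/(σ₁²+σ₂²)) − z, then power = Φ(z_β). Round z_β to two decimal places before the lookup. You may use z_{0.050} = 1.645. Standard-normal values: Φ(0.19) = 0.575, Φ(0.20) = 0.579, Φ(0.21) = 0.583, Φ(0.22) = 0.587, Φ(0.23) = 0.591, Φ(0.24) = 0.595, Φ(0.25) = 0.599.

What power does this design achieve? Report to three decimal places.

z_β = δ·√(n/(σ₁²+σ₂²)) − z_{α/2}
    = 3.6 · √(178/685) − 1.645
    = 3.6 · 0.50976 − 1.645
    = 1.8351 − 1.645 = 0.1901 → 0.19
Power = Φ(0.19) = 0.575.

Power ≈ 0.575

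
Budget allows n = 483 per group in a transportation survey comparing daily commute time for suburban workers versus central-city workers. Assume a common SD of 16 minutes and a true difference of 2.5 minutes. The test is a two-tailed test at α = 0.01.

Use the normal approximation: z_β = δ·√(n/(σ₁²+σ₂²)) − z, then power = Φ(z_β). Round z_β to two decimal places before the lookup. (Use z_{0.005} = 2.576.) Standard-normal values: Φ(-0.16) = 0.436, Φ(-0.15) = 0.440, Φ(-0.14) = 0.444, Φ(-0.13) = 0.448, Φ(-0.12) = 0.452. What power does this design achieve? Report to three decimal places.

z_β = δ·√(n/(σ₁²+σ₂²)) − z_{α/2}
    = 2.5 · √(483/512) − 2.576
    = 2.5 · 0.97127 − 2.576
    = 2.4282 − 2.576 = -0.1478 → -0.15
Power = Φ(-0.15) = 0.440.

Power ≈ 0.440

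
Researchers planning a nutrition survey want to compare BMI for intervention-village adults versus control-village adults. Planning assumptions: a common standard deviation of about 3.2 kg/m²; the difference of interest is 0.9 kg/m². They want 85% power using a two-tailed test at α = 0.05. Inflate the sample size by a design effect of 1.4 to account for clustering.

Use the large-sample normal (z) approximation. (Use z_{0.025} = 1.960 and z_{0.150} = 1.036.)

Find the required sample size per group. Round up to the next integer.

n = 318 per group

n = (z_{α/2} + z_β)² · (σ₁² + σ₂²) / δ²
  = (1.960 + 1.036)² · (2·3.2² = 20.48) / 0.9²
  = 8.9760 · 20.48 / 0.81
  = 226.95
Design effect: 1.4 × 226.95 = 317.73.
Round up → n = 318 per group.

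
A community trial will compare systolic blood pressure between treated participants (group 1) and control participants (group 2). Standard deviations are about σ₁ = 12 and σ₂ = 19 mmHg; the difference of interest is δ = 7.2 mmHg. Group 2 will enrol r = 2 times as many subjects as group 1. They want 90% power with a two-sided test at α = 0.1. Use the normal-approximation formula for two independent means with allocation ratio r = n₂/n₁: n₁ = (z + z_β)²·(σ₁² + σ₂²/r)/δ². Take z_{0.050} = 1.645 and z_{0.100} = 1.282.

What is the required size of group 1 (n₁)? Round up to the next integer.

n₁ = (z_{α/2} + z_β)² · (σ₁² + σ₂²/r) / δ²
   = (1.645 + 1.282)² · (12² + 19²/2) / 7.2²
   = 8.5673 · (144 + 180.5) / 51.84
   = 8.5673 · 324.5 / 51.84
   = 53.63
Round up → n₁ = 54; n₂ = r·n₁ = 2 × 54 = 108.

n₁ = 54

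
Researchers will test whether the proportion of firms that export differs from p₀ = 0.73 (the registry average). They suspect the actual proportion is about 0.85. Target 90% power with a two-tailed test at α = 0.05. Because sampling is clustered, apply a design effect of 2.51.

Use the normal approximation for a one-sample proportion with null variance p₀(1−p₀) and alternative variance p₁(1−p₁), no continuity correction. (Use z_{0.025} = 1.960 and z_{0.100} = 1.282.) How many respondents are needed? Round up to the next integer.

n = [z_{α/2}·√(p₀q₀) + z_β·√(p₁q₁)]² / (p₁ − p₀)²
  = [1.960·√(0.73·0.27) + 1.282·√(0.85·0.15)]² / (0.12)²
  = [1.960·0.4440 + 1.282·0.3571]² / 0.0144
  = [1.3279]² / 0.0144
  = 122.46
Design effect: 2.51 × 122.46 = 307.37.
Round up → n = 308.

n = 308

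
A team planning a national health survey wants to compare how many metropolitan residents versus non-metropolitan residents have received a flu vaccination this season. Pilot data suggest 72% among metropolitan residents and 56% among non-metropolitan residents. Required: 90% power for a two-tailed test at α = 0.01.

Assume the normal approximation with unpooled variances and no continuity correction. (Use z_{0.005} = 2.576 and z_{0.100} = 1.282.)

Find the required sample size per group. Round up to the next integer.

n = (z_{α/2} + z_β)² · [p₁(1−p₁) + p₂(1−p₂)] / (p₁ − p₂)²
  = (2.576 + 1.282)² · (0.72·0.28 + 0.56·0.44) / (0.16)²
  = (3.858)² · (0.2016 + 0.2464) / 0.0256
  = 14.8842 · 0.4480 / 0.0256
  = 260.47
Round up → n = 261 per group.

n = 261 per group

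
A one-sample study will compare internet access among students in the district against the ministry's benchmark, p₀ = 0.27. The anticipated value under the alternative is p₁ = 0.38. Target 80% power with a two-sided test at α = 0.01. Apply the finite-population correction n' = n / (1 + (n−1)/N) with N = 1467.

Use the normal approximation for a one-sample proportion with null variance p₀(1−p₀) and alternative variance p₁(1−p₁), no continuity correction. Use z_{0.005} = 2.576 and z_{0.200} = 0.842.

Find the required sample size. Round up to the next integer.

n = 176

n = [z_{α/2}·√(p₀q₀) + z_β·√(p₁q₁)]² / (p₁ − p₀)²
  = [2.576·√(0.27·0.73) + 0.842·√(0.38·0.62)]² / (0.11)²
  = [2.576·0.4440 + 0.842·0.4854]² / 0.0121
  = [1.5523]² / 0.0121
  = 199.15
Finite-population correction (N = 1467): 199.15 / (1 + (199.15 − 1)/1467) = 175.45.
Round up → n = 176.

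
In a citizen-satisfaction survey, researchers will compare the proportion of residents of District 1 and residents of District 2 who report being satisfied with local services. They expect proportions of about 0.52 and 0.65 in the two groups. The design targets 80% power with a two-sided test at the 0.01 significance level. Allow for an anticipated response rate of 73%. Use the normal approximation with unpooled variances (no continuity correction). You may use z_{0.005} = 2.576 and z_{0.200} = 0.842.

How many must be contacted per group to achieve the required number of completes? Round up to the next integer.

n = (z_{α/2} + z_β)² · [p₁(1−p₁) + p₂(1−p₂)] / (p₁ − p₂)²
  = (2.576 + 0.842)² · (0.52·0.48 + 0.65·0.35) / (-0.13)²
  = (3.418)² · (0.2496 + 0.2275) / 0.0169
  = 11.6827 · 0.4771 / 0.0169
  = 329.81
Adjust for 73% response: 329.81 / 0.73 = 451.80.
Round up → n = 452 per group.

n = 452 per group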